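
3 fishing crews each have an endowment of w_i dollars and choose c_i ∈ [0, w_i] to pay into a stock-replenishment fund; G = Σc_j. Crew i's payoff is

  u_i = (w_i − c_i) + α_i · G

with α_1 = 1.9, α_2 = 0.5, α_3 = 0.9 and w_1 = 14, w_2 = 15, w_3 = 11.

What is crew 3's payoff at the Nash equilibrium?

23.6

∂u_i/∂c_i = α_i − 1, so crew i contributes w_i if α_i > 1, else 0.
α_i > 1 for i ∈ {1}; NE contributions (14, 0, 0), G = 14.
u_3 = (11 − 0) + 0.9·14 = 23.6.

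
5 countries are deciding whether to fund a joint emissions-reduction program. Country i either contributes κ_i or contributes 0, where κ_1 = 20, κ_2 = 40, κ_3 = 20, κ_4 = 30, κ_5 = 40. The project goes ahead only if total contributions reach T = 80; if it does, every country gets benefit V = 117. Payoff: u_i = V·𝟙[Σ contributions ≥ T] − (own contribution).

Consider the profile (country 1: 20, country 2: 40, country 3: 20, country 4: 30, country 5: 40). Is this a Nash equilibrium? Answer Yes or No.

No

Total = 150 ≥ 80: provided.
Country 1 (pledges 20, payoff 97): dropping to 0 → total 130, payoff 117. Profitable deviation.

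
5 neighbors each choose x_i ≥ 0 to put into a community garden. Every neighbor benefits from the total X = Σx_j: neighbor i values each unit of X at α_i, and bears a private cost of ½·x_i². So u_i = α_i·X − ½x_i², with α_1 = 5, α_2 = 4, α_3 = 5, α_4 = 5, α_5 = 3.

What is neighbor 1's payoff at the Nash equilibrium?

Neighbor i's FOC: ∂u_i/∂x_i = α_i − x_i = 0, so x_i* = α_i.
NE contributions = (5, 4, 5, 5, 3); X = 22.
u_1 = α_1·X − ½·(x_1)² = 5·22 − ½·5² = 97.5.

97.5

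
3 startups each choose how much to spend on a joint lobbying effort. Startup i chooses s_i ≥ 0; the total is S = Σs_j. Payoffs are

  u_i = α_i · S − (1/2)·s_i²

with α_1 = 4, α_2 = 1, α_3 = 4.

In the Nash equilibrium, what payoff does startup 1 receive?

Startup i's FOC: ∂u_i/∂s_i = α_i − s_i = 0, so s_i* = α_i.
NE contributions = (4, 1, 4); S = 9.
u_1 = α_1·S − ½·(s_1)² = 4·9 − ½·4² = 28.

28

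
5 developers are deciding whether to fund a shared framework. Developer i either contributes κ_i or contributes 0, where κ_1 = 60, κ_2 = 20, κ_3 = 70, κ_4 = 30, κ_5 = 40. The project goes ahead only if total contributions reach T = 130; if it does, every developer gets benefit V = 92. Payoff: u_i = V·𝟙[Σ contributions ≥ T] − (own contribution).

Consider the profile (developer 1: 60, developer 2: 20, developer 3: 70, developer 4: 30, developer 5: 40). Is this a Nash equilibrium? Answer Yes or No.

Total = 220 ≥ 130: provided.
Developer 1 (pledges 60, payoff 32): dropping to 0 → total 160, payoff 92. Profitable deviation.

No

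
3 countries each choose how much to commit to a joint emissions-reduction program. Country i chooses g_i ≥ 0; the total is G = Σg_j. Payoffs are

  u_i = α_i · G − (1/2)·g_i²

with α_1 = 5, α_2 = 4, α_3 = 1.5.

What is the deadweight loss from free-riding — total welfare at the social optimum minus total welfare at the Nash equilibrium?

Country i's FOC: ∂u_i/∂g_i = α_i − g_i = 0, so g_i* = α_i.
NE contributions = (5, 4, 1.5); G = 10.5.
W^NE = (Σα)·G − ½Σα_i² = 10.5² − ½·43.25 = 88.625.
Planner sets g_i = Σα_j = 10.5 for every i, so G^SO = 3·10.5 = 31.5.
W^SO = (Σα)·G^SO − ½·3·(Σα)² = (3/2)·10.5² = 165.375.
Deadweight loss = W^SO − W^NE = 76.75.

76.75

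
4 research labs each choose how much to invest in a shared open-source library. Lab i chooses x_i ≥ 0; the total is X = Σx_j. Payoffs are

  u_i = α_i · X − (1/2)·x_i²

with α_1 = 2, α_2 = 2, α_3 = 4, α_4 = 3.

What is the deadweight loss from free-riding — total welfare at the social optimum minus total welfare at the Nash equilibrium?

Lab i's FOC: ∂u_i/∂x_i = α_i − x_i = 0, so x_i* = α_i.
NE contributions = (2, 2, 4, 3); X = 11.
W^NE = (Σα)·X − ½Σα_i² = 11² − ½·33 = 104.5.
Planner sets x_i = Σα_j = 11 for every i, so X^SO = 4·11 = 44.
W^SO = (Σα)·X^SO − ½·4·(Σα)² = (4/2)·11² = 242.
Deadweight loss = W^SO − W^NE = 137.5.

137.5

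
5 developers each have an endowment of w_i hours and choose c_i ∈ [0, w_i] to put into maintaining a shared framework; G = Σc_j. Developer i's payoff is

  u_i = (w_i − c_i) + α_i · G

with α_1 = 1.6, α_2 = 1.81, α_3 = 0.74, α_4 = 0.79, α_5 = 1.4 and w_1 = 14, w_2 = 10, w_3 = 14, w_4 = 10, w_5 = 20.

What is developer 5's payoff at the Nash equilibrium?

∂u_i/∂c_i = α_i − 1, so developer i contributes w_i if α_i > 1, else 0.
α_i > 1 for i ∈ {1, 2, 5}; NE contributions (14, 10, 0, 0, 20), G = 44.
u_5 = (20 − 20) + 1.4·44 = 61.6.

61.6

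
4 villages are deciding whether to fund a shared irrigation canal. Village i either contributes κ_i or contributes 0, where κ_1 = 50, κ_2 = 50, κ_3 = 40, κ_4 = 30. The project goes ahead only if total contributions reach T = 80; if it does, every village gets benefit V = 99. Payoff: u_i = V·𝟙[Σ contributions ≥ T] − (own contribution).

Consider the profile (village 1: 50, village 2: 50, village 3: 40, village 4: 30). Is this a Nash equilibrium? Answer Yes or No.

No

Total = 170 ≥ 80: provided.
Village 1 (pledges 50, payoff 49): dropping to 0 → total 120, payoff 99. Profitable deviation.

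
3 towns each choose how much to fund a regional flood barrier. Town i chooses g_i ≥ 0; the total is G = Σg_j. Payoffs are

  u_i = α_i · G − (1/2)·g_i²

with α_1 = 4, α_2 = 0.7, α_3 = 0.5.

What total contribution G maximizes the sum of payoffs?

15.6

Planner FOC: ∂(Σu_j)/∂g_i = (Σα_j) − g_i = 0, so g_i^SO = Σα_j = 5.2 for every i; G^SO = 15.6.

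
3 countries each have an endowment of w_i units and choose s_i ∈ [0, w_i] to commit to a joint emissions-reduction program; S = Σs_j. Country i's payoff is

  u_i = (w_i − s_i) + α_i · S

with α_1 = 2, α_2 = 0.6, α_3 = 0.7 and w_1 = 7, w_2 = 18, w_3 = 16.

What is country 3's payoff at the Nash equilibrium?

∂u_i/∂s_i = α_i − 1, so country i contributes w_i if α_i > 1, else 0.
α_i > 1 for i ∈ {1}; NE contributions (7, 0, 0), S = 7.
u_3 = (16 − 0) + 0.7·7 = 20.9.

20.9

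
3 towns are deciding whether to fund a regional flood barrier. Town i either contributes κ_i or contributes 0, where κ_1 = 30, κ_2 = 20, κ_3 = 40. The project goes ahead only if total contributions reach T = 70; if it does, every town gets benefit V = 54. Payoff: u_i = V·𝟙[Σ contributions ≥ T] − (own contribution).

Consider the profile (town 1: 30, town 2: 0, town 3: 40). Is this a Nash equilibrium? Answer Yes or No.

Yes

Total = 70 ≥ 70: provided.
Town 1 (pledges 30, payoff 24): dropping to 0 → total 40, payoff 0. No gain.
Town 2 (pledges 0, payoff 54): pledging 20 → total 90, payoff 34. No gain.
Town 3 (pledges 40, payoff 14): dropping to 0 → total 30, payoff 0. No gain.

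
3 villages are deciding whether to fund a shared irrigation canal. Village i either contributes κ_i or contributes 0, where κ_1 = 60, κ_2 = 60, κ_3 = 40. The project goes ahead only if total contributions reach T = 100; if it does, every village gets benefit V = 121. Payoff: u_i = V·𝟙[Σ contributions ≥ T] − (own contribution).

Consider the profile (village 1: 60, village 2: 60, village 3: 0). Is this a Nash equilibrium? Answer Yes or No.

Total = 120 ≥ 100: provided.
Village 1 (pledges 60, payoff 61): dropping to 0 → total 60, payoff 0. No gain.
Village 2 (pledges 60, payoff 61): dropping to 0 → total 60, payoff 0. No gain.
Village 3 (pledges 0, payoff 121): pledging 40 → total 160, payoff 81. No gain.

Yes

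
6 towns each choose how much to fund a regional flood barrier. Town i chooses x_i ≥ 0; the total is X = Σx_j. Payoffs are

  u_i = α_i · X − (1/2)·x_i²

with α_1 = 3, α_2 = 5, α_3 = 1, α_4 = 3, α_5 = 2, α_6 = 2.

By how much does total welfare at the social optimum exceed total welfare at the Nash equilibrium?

Town i's FOC: ∂u_i/∂x_i = α_i − x_i = 0, so x_i* = α_i.
NE contributions = (3, 5, 1, 3, 2, 2); X = 16.
W^NE = (Σα)·X − ½Σα_i² = 16² − ½·52 = 230.
Planner sets x_i = Σα_j = 16 for every i, so X^SO = 6·16 = 96.
W^SO = (Σα)·X^SO − ½·6·(Σα)² = (6/2)·16² = 768.
Deadweight loss = W^SO − W^NE = 538.

538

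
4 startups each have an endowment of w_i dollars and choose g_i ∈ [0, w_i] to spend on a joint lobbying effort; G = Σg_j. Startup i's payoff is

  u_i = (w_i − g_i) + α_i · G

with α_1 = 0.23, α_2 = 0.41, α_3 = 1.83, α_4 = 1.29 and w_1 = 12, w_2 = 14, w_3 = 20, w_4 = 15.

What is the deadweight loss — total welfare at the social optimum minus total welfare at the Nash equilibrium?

71.76

∂u_i/∂g_i = α_i − 1, so startup i contributes w_i if α_i > 1, else 0.
α_i > 1 for i ∈ {3, 4}; NE contributions (0, 0, 20, 15), G = 35.
W^NE = Σw_i − G^NE + (Σα_i)·G^NE = 61 + 2.76·35 = 157.6.
Planner: ∂(Σu_j)/∂g_i = Σα_j − 1 = 2.76 > 0, so everyone contributes w_i; G^SO = 61, W^SO = 61 + 2.76·61 = 229.36.
Deadweight loss = 71.76.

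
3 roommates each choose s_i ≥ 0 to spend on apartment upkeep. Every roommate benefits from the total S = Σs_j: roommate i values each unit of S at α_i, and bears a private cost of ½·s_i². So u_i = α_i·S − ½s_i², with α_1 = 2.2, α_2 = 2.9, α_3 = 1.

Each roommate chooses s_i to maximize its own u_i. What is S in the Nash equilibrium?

Roommate i's FOC: ∂u_i/∂s_i = α_i − s_i = 0, so s_i* = α_i.
NE contributions = (2.2, 2.9, 1); S = 6.1.

6.1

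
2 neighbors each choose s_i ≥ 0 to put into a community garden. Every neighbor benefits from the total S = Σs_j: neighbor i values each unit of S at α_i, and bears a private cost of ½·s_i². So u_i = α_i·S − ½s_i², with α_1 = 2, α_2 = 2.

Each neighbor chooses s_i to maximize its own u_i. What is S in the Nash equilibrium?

4

Neighbor i's FOC: ∂u_i/∂s_i = α_i − s_i = 0, so s_i* = α_i.
NE contributions = (2, 2); S = 4.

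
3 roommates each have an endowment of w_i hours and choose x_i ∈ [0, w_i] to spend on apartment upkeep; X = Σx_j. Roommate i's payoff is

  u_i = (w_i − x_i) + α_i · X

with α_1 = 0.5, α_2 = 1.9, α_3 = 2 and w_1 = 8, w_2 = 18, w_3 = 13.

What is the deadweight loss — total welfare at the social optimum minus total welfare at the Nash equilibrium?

∂u_i/∂x_i = α_i − 1, so roommate i contributes w_i if α_i > 1, else 0.
α_i > 1 for i ∈ {2, 3}; NE contributions (0, 18, 13), X = 31.
W^NE = Σw_i − X^NE + (Σα_i)·X^NE = 39 + 3.4·31 = 144.4.
Planner: ∂(Σu_j)/∂x_i = Σα_j − 1 = 3.4 > 0, so everyone contributes w_i; X^SO = 39, W^SO = 39 + 3.4·39 = 171.6.
Deadweight loss = 27.2.

27.2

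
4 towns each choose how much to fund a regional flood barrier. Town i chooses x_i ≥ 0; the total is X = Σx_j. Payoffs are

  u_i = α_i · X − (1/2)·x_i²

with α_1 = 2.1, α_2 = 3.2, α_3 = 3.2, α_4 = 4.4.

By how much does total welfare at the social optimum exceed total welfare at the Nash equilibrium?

188.535

Town i's FOC: ∂u_i/∂x_i = α_i − x_i = 0, so x_i* = α_i.
NE contributions = (2.1, 3.2, 3.2, 4.4); X = 12.9.
W^NE = (Σα)·X − ½Σα_i² = 12.9² − ½·44.25 = 144.285.
Planner sets x_i = Σα_j = 12.9 for every i, so X^SO = 4·12.9 = 51.6.
W^SO = (Σα)·X^SO − ½·4·(Σα)² = (4/2)·12.9² = 332.82.
Deadweight loss = W^SO − W^NE = 188.535.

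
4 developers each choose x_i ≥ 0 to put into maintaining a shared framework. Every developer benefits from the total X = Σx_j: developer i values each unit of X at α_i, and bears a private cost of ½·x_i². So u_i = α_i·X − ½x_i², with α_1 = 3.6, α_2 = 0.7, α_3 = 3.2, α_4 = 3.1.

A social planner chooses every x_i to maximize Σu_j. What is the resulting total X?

Planner FOC: ∂(Σu_j)/∂x_i = (Σα_j) − x_i = 0, so x_i^SO = Σα_j = 10.6 for every i; X^SO = 42.4.

42.4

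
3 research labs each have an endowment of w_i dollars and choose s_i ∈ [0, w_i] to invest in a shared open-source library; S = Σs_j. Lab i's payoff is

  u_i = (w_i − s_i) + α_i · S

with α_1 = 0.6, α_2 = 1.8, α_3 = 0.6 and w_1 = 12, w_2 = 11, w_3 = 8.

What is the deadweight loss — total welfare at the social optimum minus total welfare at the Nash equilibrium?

∂u_i/∂s_i = α_i − 1, so lab i contributes w_i if α_i > 1, else 0.
α_i > 1 for i ∈ {2}; NE contributions (0, 11, 0), S = 11.
W^NE = Σw_i − S^NE + (Σα_i)·S^NE = 31 + 2·11 = 53.
Planner: ∂(Σu_j)/∂s_i = Σα_j − 1 = 2 > 0, so everyone contributes w_i; S^SO = 31, W^SO = 31 + 2·31 = 93.
Deadweight loss = 40.

40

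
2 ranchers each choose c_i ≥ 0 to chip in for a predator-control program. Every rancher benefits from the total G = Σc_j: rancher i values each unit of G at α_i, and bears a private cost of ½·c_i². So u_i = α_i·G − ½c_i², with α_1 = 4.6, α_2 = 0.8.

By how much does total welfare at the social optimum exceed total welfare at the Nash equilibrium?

Rancher i's FOC: ∂u_i/∂c_i = α_i − c_i = 0, so c_i* = α_i.
NE contributions = (4.6, 0.8); G = 5.4.
W^NE = (Σα)·G − ½Σα_i² = 5.4² − ½·21.8 = 18.26.
Planner sets c_i = Σα_j = 5.4 for every i, so G^SO = 2·5.4 = 10.8.
W^SO = (Σα)·G^SO − ½·2·(Σα)² = (2/2)·5.4² = 29.16.
Deadweight loss = W^SO − W^NE = 10.9.

10.9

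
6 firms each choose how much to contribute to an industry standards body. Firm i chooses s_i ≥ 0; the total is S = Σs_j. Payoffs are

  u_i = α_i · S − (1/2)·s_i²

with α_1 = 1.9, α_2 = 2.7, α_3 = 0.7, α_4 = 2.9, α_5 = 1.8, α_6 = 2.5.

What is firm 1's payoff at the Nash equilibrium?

21.945

Firm i's FOC: ∂u_i/∂s_i = α_i − s_i = 0, so s_i* = α_i.
NE contributions = (1.9, 2.7, 0.7, 2.9, 1.8, 2.5); S = 12.5.
u_1 = α_1·S − ½·(s_1)² = 1.9·12.5 − ½·1.9² = 21.945.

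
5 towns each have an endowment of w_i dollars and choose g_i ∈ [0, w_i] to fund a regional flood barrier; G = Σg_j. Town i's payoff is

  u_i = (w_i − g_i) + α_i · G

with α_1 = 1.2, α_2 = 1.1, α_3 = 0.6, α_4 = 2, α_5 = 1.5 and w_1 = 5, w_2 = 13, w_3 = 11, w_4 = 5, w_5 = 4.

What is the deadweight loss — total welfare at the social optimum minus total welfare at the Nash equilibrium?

59.4

∂u_i/∂g_i = α_i − 1, so town i contributes w_i if α_i > 1, else 0.
α_i > 1 for i ∈ {1, 2, 4, 5}; NE contributions (5, 13, 0, 5, 4), G = 27.
W^NE = Σw_i − G^NE + (Σα_i)·G^NE = 38 + 5.4·27 = 183.8.
Planner: ∂(Σu_j)/∂g_i = Σα_j − 1 = 5.4 > 0, so everyone contributes w_i; G^SO = 38, W^SO = 38 + 5.4·38 = 243.2.
Deadweight loss = 59.4.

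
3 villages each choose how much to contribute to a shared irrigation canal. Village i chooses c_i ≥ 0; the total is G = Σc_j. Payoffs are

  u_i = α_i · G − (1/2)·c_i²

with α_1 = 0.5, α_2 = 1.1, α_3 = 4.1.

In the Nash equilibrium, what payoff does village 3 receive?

Village i's FOC: ∂u_i/∂c_i = α_i − c_i = 0, so c_i* = α_i.
NE contributions = (0.5, 1.1, 4.1); G = 5.7.
u_3 = α_3·G − ½·(c_3)² = 4.1·5.7 − ½·4.1² = 14.965.

14.965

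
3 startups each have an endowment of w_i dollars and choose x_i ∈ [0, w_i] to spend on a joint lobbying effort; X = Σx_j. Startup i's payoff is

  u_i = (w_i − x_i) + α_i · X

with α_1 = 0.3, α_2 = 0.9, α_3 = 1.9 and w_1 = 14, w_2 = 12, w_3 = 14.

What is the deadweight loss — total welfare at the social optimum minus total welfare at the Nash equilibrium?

54.6

∂u_i/∂x_i = α_i − 1, so startup i contributes w_i if α_i > 1, else 0.
α_i > 1 for i ∈ {3}; NE contributions (0, 0, 14), X = 14.
W^NE = Σw_i − X^NE + (Σα_i)·X^NE = 40 + 2.1·14 = 69.4.
Planner: ∂(Σu_j)/∂x_i = Σα_j − 1 = 2.1 > 0, so everyone contributes w_i; X^SO = 40, W^SO = 40 + 2.1·40 = 124.
Deadweight loss = 54.6.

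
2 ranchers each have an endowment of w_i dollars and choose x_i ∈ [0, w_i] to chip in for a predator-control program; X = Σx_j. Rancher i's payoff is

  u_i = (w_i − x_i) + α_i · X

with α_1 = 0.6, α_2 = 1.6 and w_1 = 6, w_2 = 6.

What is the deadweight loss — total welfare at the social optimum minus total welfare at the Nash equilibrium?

7.2

∂u_i/∂x_i = α_i − 1, so rancher i contributes w_i if α_i > 1, else 0.
α_i > 1 for i ∈ {2}; NE contributions (0, 6), X = 6.
W^NE = Σw_i − X^NE + (Σα_i)·X^NE = 12 + 1.2·6 = 19.2.
Planner: ∂(Σu_j)/∂x_i = Σα_j − 1 = 1.2 > 0, so everyone contributes w_i; X^SO = 12, W^SO = 12 + 1.2·12 = 26.4.
Deadweight loss = 7.2.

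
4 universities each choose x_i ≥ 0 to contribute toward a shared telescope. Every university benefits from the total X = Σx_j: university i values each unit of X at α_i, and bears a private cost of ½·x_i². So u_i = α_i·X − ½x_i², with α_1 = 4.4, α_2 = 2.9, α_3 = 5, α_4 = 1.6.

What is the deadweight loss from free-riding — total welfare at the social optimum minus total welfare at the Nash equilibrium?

220.875

University i's FOC: ∂u_i/∂x_i = α_i − x_i = 0, so x_i* = α_i.
NE contributions = (4.4, 2.9, 5, 1.6); X = 13.9.
W^NE = (Σα)·X − ½Σα_i² = 13.9² − ½·55.33 = 165.545.
Planner sets x_i = Σα_j = 13.9 for every i, so X^SO = 4·13.9 = 55.6.
W^SO = (Σα)·X^SO − ½·4·(Σα)² = (4/2)·13.9² = 386.42.
Deadweight loss = W^SO − W^NE = 220.875.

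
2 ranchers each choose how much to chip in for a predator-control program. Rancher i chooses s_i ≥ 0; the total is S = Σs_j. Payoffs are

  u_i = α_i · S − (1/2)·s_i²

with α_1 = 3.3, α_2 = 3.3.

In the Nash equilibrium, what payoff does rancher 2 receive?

Rancher i's FOC: ∂u_i/∂s_i = α_i − s_i = 0, so s_i* = α_i.
NE contributions = (3.3, 3.3); S = 6.6.
u_2 = α_2·S − ½·(s_2)² = 3.3·6.6 − ½·3.3² = 16.335.

16.335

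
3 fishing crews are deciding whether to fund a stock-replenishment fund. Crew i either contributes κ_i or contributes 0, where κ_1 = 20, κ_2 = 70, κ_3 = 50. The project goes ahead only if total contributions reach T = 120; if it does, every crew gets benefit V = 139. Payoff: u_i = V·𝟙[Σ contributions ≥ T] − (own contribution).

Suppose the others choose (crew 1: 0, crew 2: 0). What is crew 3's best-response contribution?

0

Others' total = 0. Even contributing 50 gives 50 < 120: no benefit either way.
Best response: 0.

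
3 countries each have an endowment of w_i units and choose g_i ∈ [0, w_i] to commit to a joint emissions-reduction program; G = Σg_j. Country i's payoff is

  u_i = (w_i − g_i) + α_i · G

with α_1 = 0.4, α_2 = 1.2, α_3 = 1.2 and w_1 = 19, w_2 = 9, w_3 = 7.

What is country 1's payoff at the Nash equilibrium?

25.4

∂u_i/∂g_i = α_i − 1, so country i contributes w_i if α_i > 1, else 0.
α_i > 1 for i ∈ {2, 3}; NE contributions (0, 9, 7), G = 16.
u_1 = (19 − 0) + 0.4·16 = 25.4.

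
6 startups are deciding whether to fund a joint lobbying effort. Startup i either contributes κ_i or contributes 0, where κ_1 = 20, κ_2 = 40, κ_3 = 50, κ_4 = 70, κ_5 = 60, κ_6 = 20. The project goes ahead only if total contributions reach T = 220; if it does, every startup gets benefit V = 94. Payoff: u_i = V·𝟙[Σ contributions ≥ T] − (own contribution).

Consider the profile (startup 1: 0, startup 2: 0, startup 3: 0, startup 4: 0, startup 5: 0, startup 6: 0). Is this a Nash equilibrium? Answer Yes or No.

Yes

Total = 0 < 220: not provided.
Startup 1 (pledges 0, payoff 0): pledging 20 → total 20, payoff -20. No gain.
Startup 2 (pledges 0, payoff 0): pledging 40 → total 40, payoff -40. No gain.
Startup 3 (pledges 0, payoff 0): pledging 50 → total 50, payoff -50. No gain.
Startup 4 (pledges 0, payoff 0): pledging 70 → total 70, payoff -70. No gain.
Startup 5 (pledges 0, payoff 0): pledging 60 → total 60, payoff -60. No gain.
Startup 6 (pledges 0, payoff 0): pledging 20 → total 20, payoff -20. No gain.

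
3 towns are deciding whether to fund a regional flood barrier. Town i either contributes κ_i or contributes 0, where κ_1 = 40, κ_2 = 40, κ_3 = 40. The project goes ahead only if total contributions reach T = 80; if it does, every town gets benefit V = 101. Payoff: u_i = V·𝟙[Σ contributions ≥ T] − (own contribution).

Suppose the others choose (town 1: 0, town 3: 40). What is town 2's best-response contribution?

Others' total = 40. Contributing 40 brings total to 80 ≥ 80: gain V − κ_2 = 61.
Best response: 40.

40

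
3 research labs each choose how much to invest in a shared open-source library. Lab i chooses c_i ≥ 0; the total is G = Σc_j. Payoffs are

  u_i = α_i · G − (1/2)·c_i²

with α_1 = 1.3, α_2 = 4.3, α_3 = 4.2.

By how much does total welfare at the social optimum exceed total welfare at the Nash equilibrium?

Lab i's FOC: ∂u_i/∂c_i = α_i − c_i = 0, so c_i* = α_i.
NE contributions = (1.3, 4.3, 4.2); G = 9.8.
W^NE = (Σα)·G − ½Σα_i² = 9.8² − ½·37.82 = 77.13.
Planner sets c_i = Σα_j = 9.8 for every i, so G^SO = 3·9.8 = 29.4.
W^SO = (Σα)·G^SO − ½·3·(Σα)² = (3/2)·9.8² = 144.06.
Deadweight loss = W^SO − W^NE = 66.93.

66.93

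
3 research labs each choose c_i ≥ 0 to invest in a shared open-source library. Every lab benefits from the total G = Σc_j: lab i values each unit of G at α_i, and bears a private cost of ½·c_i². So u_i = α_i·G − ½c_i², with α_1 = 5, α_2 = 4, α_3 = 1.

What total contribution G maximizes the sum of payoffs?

30

Planner FOC: ∂(Σu_j)/∂c_i = (Σα_j) − c_i = 0, so c_i^SO = Σα_j = 10 for every i; G^SO = 30.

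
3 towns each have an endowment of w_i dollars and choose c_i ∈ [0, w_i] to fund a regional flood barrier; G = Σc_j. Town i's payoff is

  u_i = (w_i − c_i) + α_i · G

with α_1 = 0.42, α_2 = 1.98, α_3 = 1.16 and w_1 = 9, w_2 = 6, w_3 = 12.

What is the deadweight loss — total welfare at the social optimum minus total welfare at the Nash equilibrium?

∂u_i/∂c_i = α_i − 1, so town i contributes w_i if α_i > 1, else 0.
α_i > 1 for i ∈ {2, 3}; NE contributions (0, 6, 12), G = 18.
W^NE = Σw_i − G^NE + (Σα_i)·G^NE = 27 + 2.56·18 = 73.08.
Planner: ∂(Σu_j)/∂c_i = Σα_j − 1 = 2.56 > 0, so everyone contributes w_i; G^SO = 27, W^SO = 27 + 2.56·27 = 96.12.
Deadweight loss = 23.04.

23.04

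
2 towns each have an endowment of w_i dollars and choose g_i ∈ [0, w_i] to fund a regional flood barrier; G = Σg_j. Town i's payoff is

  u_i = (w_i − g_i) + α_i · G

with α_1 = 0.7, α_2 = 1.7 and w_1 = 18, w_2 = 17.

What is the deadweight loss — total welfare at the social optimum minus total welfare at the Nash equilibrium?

25.2

∂u_i/∂g_i = α_i − 1, so town i contributes w_i if α_i > 1, else 0.
α_i > 1 for i ∈ {2}; NE contributions (0, 17), G = 17.
W^NE = Σw_i − G^NE + (Σα_i)·G^NE = 35 + 1.4·17 = 58.8.
Planner: ∂(Σu_j)/∂g_i = Σα_j − 1 = 1.4 > 0, so everyone contributes w_i; G^SO = 35, W^SO = 35 + 1.4·35 = 84.
Deadweight loss = 25.2.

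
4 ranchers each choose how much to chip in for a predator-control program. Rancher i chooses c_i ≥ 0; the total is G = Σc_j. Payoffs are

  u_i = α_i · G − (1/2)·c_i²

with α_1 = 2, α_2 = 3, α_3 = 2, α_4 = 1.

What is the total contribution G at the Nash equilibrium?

Rancher i's FOC: ∂u_i/∂c_i = α_i − c_i = 0, so c_i* = α_i.
NE contributions = (2, 3, 2, 1); G = 8.

8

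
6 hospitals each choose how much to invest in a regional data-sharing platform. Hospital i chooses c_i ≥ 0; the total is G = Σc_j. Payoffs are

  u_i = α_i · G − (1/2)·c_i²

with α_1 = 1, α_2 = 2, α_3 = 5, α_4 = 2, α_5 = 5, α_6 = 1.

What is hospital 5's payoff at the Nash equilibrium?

67.5

Hospital i's FOC: ∂u_i/∂c_i = α_i − c_i = 0, so c_i* = α_i.
NE contributions = (1, 2, 5, 2, 5, 1); G = 16.
u_5 = α_5·G − ½·(c_5)² = 5·16 − ½·5² = 67.5.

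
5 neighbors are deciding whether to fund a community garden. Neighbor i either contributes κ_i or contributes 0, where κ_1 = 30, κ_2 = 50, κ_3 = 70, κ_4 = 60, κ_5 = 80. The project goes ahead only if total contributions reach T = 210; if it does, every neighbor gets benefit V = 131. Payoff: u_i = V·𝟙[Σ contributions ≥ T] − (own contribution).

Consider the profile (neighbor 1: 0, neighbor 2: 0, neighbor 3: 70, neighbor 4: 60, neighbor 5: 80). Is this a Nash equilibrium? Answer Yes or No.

Yes

Total = 210 ≥ 210: provided.
Neighbor 1 (pledges 0, payoff 131): pledging 30 → total 240, payoff 101. No gain.
Neighbor 2 (pledges 0, payoff 131): pledging 50 → total 260, payoff 81. No gain.
Neighbor 3 (pledges 70, payoff 61): dropping to 0 → total 140, payoff 0. No gain.
Neighbor 4 (pledges 60, payoff 71): dropping to 0 → total 150, payoff 0. No gain.
Neighbor 5 (pledges 80, payoff 51): dropping to 0 → total 130, payoff 0. No gain.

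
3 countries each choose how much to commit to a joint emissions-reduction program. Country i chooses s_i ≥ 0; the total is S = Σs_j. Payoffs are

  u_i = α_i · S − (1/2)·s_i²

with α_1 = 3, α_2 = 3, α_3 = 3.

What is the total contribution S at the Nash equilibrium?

9

Country i's FOC: ∂u_i/∂s_i = α_i − s_i = 0, so s_i* = α_i.
NE contributions = (3, 3, 3); S = 9.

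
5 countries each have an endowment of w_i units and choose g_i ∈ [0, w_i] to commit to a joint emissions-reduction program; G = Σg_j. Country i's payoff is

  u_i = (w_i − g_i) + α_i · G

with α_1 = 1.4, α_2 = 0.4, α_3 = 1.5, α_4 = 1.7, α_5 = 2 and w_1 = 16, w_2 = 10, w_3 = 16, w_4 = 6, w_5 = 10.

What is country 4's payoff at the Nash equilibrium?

∂u_i/∂g_i = α_i − 1, so country i contributes w_i if α_i > 1, else 0.
α_i > 1 for i ∈ {1, 3, 4, 5}; NE contributions (16, 0, 16, 6, 10), G = 48.
u_4 = (6 − 6) + 1.7·48 = 81.6.

81.6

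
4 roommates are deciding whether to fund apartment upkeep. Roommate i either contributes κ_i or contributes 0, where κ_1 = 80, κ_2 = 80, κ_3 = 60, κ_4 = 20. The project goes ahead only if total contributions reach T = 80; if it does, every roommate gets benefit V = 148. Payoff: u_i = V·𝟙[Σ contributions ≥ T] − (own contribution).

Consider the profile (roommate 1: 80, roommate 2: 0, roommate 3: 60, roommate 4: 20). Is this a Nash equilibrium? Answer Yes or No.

Total = 160 ≥ 80: provided.
Roommate 1 (pledges 80, payoff 68): dropping to 0 → total 80, payoff 148. Profitable deviation.

No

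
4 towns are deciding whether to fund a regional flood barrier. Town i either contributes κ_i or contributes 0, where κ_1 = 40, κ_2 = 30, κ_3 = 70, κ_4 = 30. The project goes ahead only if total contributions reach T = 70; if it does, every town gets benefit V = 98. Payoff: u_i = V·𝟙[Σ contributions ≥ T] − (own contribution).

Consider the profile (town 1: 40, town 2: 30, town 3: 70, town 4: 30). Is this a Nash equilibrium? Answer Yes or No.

No

Total = 170 ≥ 70: provided.
Town 1 (pledges 40, payoff 58): dropping to 0 → total 130, payoff 98. Profitable deviation.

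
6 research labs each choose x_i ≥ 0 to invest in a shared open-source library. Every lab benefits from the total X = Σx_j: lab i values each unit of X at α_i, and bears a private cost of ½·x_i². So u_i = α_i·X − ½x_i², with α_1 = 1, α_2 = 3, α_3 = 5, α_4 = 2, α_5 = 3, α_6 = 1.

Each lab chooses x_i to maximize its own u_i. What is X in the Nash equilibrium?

15

Lab i's FOC: ∂u_i/∂x_i = α_i − x_i = 0, so x_i* = α_i.
NE contributions = (1, 3, 5, 2, 3, 1); X = 15.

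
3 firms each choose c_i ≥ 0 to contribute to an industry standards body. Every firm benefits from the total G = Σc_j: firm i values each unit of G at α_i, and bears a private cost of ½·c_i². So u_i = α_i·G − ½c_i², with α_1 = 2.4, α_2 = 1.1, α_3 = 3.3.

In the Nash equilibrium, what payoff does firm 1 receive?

13.44

Firm i's FOC: ∂u_i/∂c_i = α_i − c_i = 0, so c_i* = α_i.
NE contributions = (2.4, 1.1, 3.3); G = 6.8.
u_1 = α_1·G − ½·(c_1)² = 2.4·6.8 − ½·2.4² = 13.44.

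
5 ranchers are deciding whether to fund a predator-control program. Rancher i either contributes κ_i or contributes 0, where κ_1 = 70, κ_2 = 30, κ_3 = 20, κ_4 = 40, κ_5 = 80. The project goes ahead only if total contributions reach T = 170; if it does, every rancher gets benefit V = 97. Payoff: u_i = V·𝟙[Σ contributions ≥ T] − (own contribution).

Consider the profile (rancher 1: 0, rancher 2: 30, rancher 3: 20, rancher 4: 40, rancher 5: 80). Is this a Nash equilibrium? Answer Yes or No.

Yes

Total = 170 ≥ 170: provided.
Rancher 1 (pledges 0, payoff 97): pledging 70 → total 240, payoff 27. No gain.
Rancher 2 (pledges 30, payoff 67): dropping to 0 → total 140, payoff 0. No gain.
Rancher 3 (pledges 20, payoff 77): dropping to 0 → total 150, payoff 0. No gain.
Rancher 4 (pledges 40, payoff 57): dropping to 0 → total 130, payoff 0. No gain.
Rancher 5 (pledges 80, payoff 17): dropping to 0 → total 90, payoff 0. No gain.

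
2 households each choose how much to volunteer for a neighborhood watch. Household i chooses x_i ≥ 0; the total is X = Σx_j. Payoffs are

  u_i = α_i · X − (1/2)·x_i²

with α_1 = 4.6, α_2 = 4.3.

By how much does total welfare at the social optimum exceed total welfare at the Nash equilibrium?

19.825

Household i's FOC: ∂u_i/∂x_i = α_i − x_i = 0, so x_i* = α_i.
NE contributions = (4.6, 4.3); X = 8.9.
W^NE = (Σα)·X − ½Σα_i² = 8.9² − ½·39.65 = 59.385.
Planner sets x_i = Σα_j = 8.9 for every i, so X^SO = 2·8.9 = 17.8.
W^SO = (Σα)·X^SO − ½·2·(Σα)² = (2/2)·8.9² = 79.21.
Deadweight loss = W^SO − W^NE = 19.825.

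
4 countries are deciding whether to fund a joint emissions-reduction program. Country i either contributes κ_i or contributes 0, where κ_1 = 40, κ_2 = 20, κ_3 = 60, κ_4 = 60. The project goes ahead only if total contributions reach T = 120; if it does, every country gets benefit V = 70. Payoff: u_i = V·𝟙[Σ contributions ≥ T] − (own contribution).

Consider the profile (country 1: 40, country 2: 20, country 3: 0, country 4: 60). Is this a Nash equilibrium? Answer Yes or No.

Yes

Total = 120 ≥ 120: provided.
Country 1 (pledges 40, payoff 30): dropping to 0 → total 80, payoff 0. No gain.
Country 2 (pledges 20, payoff 50): dropping to 0 → total 100, payoff 0. No gain.
Country 3 (pledges 0, payoff 70): pledging 60 → total 180, payoff 10. No gain.
Country 4 (pledges 60, payoff 10): dropping to 0 → total 60, payoff 0. No gain.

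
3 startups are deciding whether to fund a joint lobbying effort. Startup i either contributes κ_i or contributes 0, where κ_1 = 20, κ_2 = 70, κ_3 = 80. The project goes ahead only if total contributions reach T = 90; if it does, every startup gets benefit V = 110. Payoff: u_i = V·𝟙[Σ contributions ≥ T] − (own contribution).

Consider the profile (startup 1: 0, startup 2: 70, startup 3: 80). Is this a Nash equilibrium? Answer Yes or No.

Total = 150 ≥ 90: provided.
Startup 1 (pledges 0, payoff 110): pledging 20 → total 170, payoff 90. No gain.
Startup 2 (pledges 70, payoff 40): dropping to 0 → total 80, payoff 0. No gain.
Startup 3 (pledges 80, payoff 30): dropping to 0 → total 70, payoff 0. No gain.

Yes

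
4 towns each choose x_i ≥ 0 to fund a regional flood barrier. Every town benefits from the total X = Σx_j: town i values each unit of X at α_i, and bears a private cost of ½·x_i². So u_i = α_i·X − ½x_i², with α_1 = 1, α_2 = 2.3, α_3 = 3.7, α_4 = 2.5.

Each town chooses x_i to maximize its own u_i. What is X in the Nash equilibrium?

Town i's FOC: ∂u_i/∂x_i = α_i − x_i = 0, so x_i* = α_i.
NE contributions = (1, 2.3, 3.7, 2.5); X = 9.5.

9.5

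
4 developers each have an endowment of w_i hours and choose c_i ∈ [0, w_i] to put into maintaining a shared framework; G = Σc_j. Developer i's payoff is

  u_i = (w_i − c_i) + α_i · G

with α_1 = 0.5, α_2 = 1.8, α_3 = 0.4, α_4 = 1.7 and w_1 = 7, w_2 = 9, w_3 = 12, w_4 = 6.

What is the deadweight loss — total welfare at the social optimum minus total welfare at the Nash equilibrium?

64.6

∂u_i/∂c_i = α_i − 1, so developer i contributes w_i if α_i > 1, else 0.
α_i > 1 for i ∈ {2, 4}; NE contributions (0, 9, 0, 6), G = 15.
W^NE = Σw_i − G^NE + (Σα_i)·G^NE = 34 + 3.4·15 = 85.
Planner: ∂(Σu_j)/∂c_i = Σα_j − 1 = 3.4 > 0, so everyone contributes w_i; G^SO = 34, W^SO = 34 + 3.4·34 = 149.6.
Deadweight loss = 64.6.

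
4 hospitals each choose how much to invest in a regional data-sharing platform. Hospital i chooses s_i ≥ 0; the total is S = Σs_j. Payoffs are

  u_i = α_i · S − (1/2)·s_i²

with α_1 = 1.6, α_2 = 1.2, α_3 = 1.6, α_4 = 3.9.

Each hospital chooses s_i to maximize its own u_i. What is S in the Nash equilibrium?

8.3

Hospital i's FOC: ∂u_i/∂s_i = α_i − s_i = 0, so s_i* = α_i.
NE contributions = (1.6, 1.2, 1.6, 3.9); S = 8.3.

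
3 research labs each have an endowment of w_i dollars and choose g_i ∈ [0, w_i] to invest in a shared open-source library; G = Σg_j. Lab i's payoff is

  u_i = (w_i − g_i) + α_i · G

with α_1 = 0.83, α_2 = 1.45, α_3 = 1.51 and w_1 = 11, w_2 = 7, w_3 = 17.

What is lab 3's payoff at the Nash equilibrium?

∂u_i/∂g_i = α_i − 1, so lab i contributes w_i if α_i > 1, else 0.
α_i > 1 for i ∈ {2, 3}; NE contributions (0, 7, 17), G = 24.
u_3 = (17 − 17) + 1.51·24 = 36.24.

36.24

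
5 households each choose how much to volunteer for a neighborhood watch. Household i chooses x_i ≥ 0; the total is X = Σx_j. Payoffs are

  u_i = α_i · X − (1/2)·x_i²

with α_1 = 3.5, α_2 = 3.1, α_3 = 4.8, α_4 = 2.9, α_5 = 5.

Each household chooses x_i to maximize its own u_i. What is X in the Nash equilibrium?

Household i's FOC: ∂u_i/∂x_i = α_i − x_i = 0, so x_i* = α_i.
NE contributions = (3.5, 3.1, 4.8, 2.9, 5); X = 19.3.

19.3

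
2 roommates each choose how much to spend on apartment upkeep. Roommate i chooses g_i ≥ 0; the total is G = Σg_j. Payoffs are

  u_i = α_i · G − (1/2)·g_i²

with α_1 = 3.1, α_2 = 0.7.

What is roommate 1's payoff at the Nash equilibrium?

Roommate i's FOC: ∂u_i/∂g_i = α_i − g_i = 0, so g_i* = α_i.
NE contributions = (3.1, 0.7); G = 3.8.
u_1 = α_1·G − ½·(g_1)² = 3.1·3.8 − ½·3.1² = 6.975.

6.975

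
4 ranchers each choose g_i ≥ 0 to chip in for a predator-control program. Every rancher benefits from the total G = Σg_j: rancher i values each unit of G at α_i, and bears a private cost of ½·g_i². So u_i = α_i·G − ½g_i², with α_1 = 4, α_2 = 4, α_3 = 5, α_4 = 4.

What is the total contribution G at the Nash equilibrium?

Rancher i's FOC: ∂u_i/∂g_i = α_i − g_i = 0, so g_i* = α_i.
NE contributions = (4, 4, 5, 4); G = 17.

17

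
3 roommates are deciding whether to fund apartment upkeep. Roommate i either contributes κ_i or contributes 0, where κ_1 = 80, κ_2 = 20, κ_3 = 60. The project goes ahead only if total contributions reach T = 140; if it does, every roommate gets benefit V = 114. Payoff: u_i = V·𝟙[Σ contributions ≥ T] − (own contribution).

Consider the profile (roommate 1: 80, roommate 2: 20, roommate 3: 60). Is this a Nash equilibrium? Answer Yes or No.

No

Total = 160 ≥ 140: provided.
Roommate 1 (pledges 80, payoff 34): dropping to 0 → total 80, payoff 0. No gain.
Roommate 2 (pledges 20, payoff 94): dropping to 0 → total 140, payoff 114. Profitable deviation.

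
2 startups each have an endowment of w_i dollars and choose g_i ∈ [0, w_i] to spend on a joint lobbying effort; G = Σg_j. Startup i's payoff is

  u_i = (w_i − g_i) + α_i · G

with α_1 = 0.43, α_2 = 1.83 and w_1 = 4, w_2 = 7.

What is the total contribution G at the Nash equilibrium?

7

∂u_i/∂g_i = α_i − 1, so startup i contributes w_i if α_i > 1, else 0.
α_i > 1 for i ∈ {2}; NE contributions (0, 7), G = 7.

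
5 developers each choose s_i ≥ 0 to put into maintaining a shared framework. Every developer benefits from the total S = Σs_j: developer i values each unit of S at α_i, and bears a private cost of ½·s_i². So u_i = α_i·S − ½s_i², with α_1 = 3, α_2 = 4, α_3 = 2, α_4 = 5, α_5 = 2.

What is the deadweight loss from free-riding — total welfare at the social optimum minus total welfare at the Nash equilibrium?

Developer i's FOC: ∂u_i/∂s_i = α_i − s_i = 0, so s_i* = α_i.
NE contributions = (3, 4, 2, 5, 2); S = 16.
W^NE = (Σα)·S − ½Σα_i² = 16² − ½·58 = 227.
Planner sets s_i = Σα_j = 16 for every i, so S^SO = 5·16 = 80.
W^SO = (Σα)·S^SO − ½·5·(Σα)² = (5/2)·16² = 640.
Deadweight loss = W^SO − W^NE = 413.

413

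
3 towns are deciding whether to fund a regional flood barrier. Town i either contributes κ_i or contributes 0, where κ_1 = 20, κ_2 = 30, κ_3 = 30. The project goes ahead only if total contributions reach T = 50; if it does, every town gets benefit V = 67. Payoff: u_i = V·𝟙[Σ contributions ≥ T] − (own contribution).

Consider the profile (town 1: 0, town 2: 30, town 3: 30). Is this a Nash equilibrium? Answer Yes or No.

Yes

Total = 60 ≥ 50: provided.
Town 1 (pledges 0, payoff 67): pledging 20 → total 80, payoff 47. No gain.
Town 2 (pledges 30, payoff 37): dropping to 0 → total 30, payoff 0. No gain.
Town 3 (pledges 30, payoff 37): dropping to 0 → total 30, payoff 0. No gain.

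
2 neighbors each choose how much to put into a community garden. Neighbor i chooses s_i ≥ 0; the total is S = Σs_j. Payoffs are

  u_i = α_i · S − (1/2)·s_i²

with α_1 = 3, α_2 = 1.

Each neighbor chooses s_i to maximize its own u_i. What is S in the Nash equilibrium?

4

Neighbor i's FOC: ∂u_i/∂s_i = α_i − s_i = 0, so s_i* = α_i.
NE contributions = (3, 1); S = 4.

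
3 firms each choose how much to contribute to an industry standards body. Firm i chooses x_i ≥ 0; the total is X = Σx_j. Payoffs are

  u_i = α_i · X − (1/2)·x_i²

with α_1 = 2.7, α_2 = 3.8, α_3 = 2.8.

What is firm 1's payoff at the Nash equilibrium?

21.465

Firm i's FOC: ∂u_i/∂x_i = α_i − x_i = 0, so x_i* = α_i.
NE contributions = (2.7, 3.8, 2.8); X = 9.3.
u_1 = α_1·X − ½·(x_1)² = 2.7·9.3 − ½·2.7² = 21.465.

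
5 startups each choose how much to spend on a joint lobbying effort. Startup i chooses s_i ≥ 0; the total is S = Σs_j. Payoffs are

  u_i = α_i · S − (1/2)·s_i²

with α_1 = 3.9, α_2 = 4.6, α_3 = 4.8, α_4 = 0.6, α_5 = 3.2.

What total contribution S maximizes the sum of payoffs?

85.5

Planner FOC: ∂(Σu_j)/∂s_i = (Σα_j) − s_i = 0, so s_i^SO = Σα_j = 17.1 for every i; S^SO = 85.5.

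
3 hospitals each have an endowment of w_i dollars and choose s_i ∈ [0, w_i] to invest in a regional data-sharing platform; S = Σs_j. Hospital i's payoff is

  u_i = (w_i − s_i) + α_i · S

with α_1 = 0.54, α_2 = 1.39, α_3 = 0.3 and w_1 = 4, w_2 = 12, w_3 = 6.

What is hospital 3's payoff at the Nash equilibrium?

∂u_i/∂s_i = α_i − 1, so hospital i contributes w_i if α_i > 1, else 0.
α_i > 1 for i ∈ {2}; NE contributions (0, 12, 0), S = 12.
u_3 = (6 − 0) + 0.3·12 = 9.6.

9.6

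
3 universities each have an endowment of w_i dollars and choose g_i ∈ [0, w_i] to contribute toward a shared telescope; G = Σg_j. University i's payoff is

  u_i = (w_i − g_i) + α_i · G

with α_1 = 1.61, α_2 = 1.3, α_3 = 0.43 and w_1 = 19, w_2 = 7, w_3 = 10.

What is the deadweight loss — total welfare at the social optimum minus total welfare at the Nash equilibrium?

∂u_i/∂g_i = α_i − 1, so university i contributes w_i if α_i > 1, else 0.
α_i > 1 for i ∈ {1, 2}; NE contributions (19, 7, 0), G = 26.
W^NE = Σw_i − G^NE + (Σα_i)·G^NE = 36 + 2.34·26 = 96.84.
Planner: ∂(Σu_j)/∂g_i = Σα_j − 1 = 2.34 > 0, so everyone contributes w_i; G^SO = 36, W^SO = 36 + 2.34·36 = 120.24.
Deadweight loss = 23.4.

23.4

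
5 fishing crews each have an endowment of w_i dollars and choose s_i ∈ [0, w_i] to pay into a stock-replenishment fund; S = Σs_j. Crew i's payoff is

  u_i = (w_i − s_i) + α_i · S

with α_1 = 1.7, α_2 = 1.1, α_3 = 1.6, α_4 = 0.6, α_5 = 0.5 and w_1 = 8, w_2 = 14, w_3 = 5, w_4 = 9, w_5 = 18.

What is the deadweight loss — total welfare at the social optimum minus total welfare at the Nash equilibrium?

121.5

∂u_i/∂s_i = α_i − 1, so crew i contributes w_i if α_i > 1, else 0.
α_i > 1 for i ∈ {1, 2, 3}; NE contributions (8, 14, 5, 0, 0), S = 27.
W^NE = Σw_i − S^NE + (Σα_i)·S^NE = 54 + 4.5·27 = 175.5.
Planner: ∂(Σu_j)/∂s_i = Σα_j − 1 = 4.5 > 0, so everyone contributes w_i; S^SO = 54, W^SO = 54 + 4.5·54 = 297.
Deadweight loss = 121.5.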